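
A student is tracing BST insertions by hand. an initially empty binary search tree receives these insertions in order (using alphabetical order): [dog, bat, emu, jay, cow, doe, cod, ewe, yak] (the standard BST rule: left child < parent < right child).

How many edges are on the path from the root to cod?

Insert dog: tree is empty, so dog becomes the root.
Insert bat: bat < dog → go left. Place as left child of dog.
Insert emu: emu > dog → go right. Place as right child of dog.
Insert jay: jay > dog → go right; jay > emu → go right. Place as right child of emu.
Insert cow: cow < dog → go left; cow > bat → go right. Place as right child of bat.
Insert doe: doe < dog → go left; doe > bat → go right; doe > cow → go right. Place as right child of cow.
Insert cod: cod < dog → go left; cod > bat → go right; cod < cow → go left. Place as left child of cow.
Insert ewe: ewe > dog → go right; ewe > emu → go right; ewe < jay → go left. Place as left child of jay.
Insert yak: yak > dog → go right; yak > emu → go right; yak > jay → go right. Place as right child of jay.

Path to cod: dog → bat → cow → cod, which is 3 edges.

3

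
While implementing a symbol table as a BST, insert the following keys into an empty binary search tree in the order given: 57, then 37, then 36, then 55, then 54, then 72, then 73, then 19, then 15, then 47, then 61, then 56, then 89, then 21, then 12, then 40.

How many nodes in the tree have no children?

6

57: root
37: left child of 57 (depth 1)
36: left child of 37 (depth 2)
55: right child of 37 (depth 2)
54: left child of 55 (depth 3)
72: right child of 57 (depth 1)
73: right child of 72 (depth 2)
19: left child of 36 (depth 3)
15: left child of 19 (depth 4)
47: left child of 54 (depth 4)
61: left child of 72 (depth 2)
56: right child of 55 (depth 3)
89: right child of 73 (depth 3)
21: right child of 19 (depth 4)
12: left child of 15 (depth 5)
40: left child of 47 (depth 5)

Leaves: 12, 21, 40, 56, 61, 89 — 6 in total.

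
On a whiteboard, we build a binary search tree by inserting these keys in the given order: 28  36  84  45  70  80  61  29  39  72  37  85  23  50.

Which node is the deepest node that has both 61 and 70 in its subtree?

28: root
36: right child of 28 (depth 1)
84: right child of 36 (depth 2)
45: left child of 84 (depth 3)
70: right child of 45 (depth 4)
80: right child of 70 (depth 5)
61: left child of 70 (depth 5)
29: left child of 36 (depth 2)
39: left child of 45 (depth 4)
72: left child of 80 (depth 6)
37: left child of 39 (depth 5)
85: right child of 84 (depth 3)
23: left child of 28 (depth 1)
50: left child of 61 (depth 6)

Path to 61: 28 → 36 → 84 → 45 → 70 → 61
Path to 70: 28 → 36 → 84 → 45 → 70
70 lies on both paths and is an ancestor of the other node.

70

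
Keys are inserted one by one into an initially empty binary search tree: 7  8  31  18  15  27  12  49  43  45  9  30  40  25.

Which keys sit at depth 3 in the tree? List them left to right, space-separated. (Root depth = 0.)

18 49

Insert 7: tree is empty, so 7 becomes the root.
Insert 8: 8 > 7 → go right. Place as right child of 7.
Insert 31: 31 > 7 → go right; 31 > 8 → go right. Place as right child of 8.
Insert 18: 18 > 7 → go right; 18 > 8 → go right; 18 < 31 → go left. Place as left child of 31.
Insert 15: 15 > 7 → go right; 15 > 8 → go right; 15 < 31 → go left; 15 < 18 → go left. Place as left child of 18.
Insert 27: 27 > 7 → go right; 27 > 8 → go right; 27 < 31 → go left; 27 > 18 → go right. Place as right child of 18.
Insert 12: 12 > 7 → go right; 12 > 8 → go right; 12 < 31 → go left; 12 < 18 → go left; 12 < 15 → go left. Place as left child of 15.
Insert 49: 49 > 7 → go right; 49 > 8 → go right; 49 > 31 → go right. Place as right child of 31.
Insert 43: 43 > 7 → go right; 43 > 8 → go right; 43 > 31 → go right; 43 < 49 → go left. Place as left child of 49.
Insert 45: 45 > 7 → go right; 45 > 8 → go right; 45 > 31 → go right; 45 < 49 → go left; 45 > 43 → go right. Place as right child of 43.
Insert 9: 9 > 7 → go right; 9 > 8 → go right; 9 < 31 → go left; 9 < 18 → go left; 9 < 15 → go left; 9 < 12 → go left. Place as left child of 12.
Insert 30: 30 > 7 → go right; 30 > 8 → go right; 30 < 31 → go left; 30 > 18 → go right; 30 > 27 → go right. Place as right child of 27.
Insert 40: 40 > 7 → go right; 40 > 8 → go right; 40 > 31 → go right; 40 < 49 → go left; 40 < 43 → go left. Place as left child of 43.
Insert 25: 25 > 7 → go right; 25 > 8 → go right; 25 < 31 → go left; 25 > 18 → go right; 25 < 27 → go left. Place as left child of 27.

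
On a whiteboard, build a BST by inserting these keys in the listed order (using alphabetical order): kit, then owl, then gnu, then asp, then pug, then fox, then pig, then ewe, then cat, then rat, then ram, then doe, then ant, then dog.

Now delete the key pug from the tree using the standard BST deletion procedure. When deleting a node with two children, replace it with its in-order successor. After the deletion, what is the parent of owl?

kit

kit: root
owl: right child of kit (depth 1)
gnu: left child of kit (depth 1)
asp: left child of gnu (depth 2)
pug: right child of owl (depth 2)
fox: right child of asp (depth 3)
pig: left child of pug (depth 3)
ewe: left child of fox (depth 4)
cat: left child of ewe (depth 5)
rat: right child of pug (depth 3)
ram: left child of rat (depth 4)
doe: right child of cat (depth 6)
ant: left child of asp (depth 3)
dog: right child of doe (depth 7)

Delete pug (two children — replace with in-order successor).
After deletion, owl's parent is kit.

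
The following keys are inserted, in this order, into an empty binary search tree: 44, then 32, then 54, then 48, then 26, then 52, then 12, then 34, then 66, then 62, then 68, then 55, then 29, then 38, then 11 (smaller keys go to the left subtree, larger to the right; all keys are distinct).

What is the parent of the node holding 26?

44: root
32: left child of 44 (depth 1)
54: right child of 44 (depth 1)
48: left child of 54 (depth 2)
26: left child of 32 (depth 2)
52: right child of 48 (depth 3)
12: left child of 26 (depth 3)
34: right child of 32 (depth 2)
66: right child of 54 (depth 2)
62: left child of 66 (depth 3)
68: right child of 66 (depth 3)
55: left child of 62 (depth 4)
29: right child of 26 (depth 3)
38: right child of 34 (depth 3)
11: left child of 12 (depth 4)

32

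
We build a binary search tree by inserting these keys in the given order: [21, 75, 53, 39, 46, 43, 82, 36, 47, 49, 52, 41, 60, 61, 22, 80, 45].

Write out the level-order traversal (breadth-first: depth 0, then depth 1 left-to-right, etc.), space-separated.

21 75 53 82 39 60 80 36 46 61 22 43 47 41 45 49 52

21: root
75: right child of 21 (depth 1)
53: left child of 75 (depth 2)
39: left child of 53 (depth 3)
46: right child of 39 (depth 4)
43: left child of 46 (depth 5)
82: right child of 75 (depth 2)
36: left child of 39 (depth 4)
47: right child of 46 (depth 5)
49: right child of 47 (depth 6)
52: right child of 49 (depth 7)
41: left child of 43 (depth 6)
60: right child of 53 (depth 3)
61: right child of 60 (depth 4)
22: left child of 36 (depth 5)
80: left child of 82 (depth 3)
45: right child of 43 (depth 6)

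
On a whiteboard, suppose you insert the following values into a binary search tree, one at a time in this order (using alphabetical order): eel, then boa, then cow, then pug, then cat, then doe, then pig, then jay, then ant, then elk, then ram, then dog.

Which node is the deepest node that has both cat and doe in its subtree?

eel: root
boa: left child of eel (depth 1)
cow: right child of boa (depth 2)
pug: right child of eel (depth 1)
cat: left child of cow (depth 3)
doe: right child of cow (depth 3)
pig: left child of pug (depth 2)
jay: left child of pig (depth 3)
ant: left child of boa (depth 2)
elk: left child of jay (depth 4)
ram: right child of pug (depth 2)
dog: right child of doe (depth 4)

Path to cat: eel → boa → cow → cat
Path to doe: eel → boa → cow → doe
The paths share a prefix ending at cow, then split left and right.

cow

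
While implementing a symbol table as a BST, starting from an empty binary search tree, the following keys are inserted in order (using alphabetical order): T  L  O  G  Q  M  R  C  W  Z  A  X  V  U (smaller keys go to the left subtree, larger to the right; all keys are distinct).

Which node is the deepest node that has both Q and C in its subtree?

L

Insert T: tree is empty, so T becomes the root.
Insert L: L < T → go left. Place as left child of T.
Insert O: O < T → go left; O > L → go right. Place as right child of L.
Insert G: G < T → go left; G < L → go left. Place as left child of L.
Insert Q: Q < T → go left; Q > L → go right; Q > O → go right. Place as right child of O.
Insert M: M < T → go left; M > L → go right; M < O → go left. Place as left child of O.
Insert R: R < T → go left; R > L → go right; R > O → go right; R > Q → go right. Place as right child of Q.
Insert C: C < T → go left; C < L → go left; C < G → go left. Place as left child of G.
Insert W: W > T → go right. Place as right child of T.
Insert Z: Z > T → go right; Z > W → go right. Place as right child of W.
Insert A: A < T → go left; A < L → go left; A < G → go left; A < C → go left. Place as left child of C.
Insert X: X > T → go right; X > W → go right; X < Z → go left. Place as left child of Z.
Insert V: V > T → go right; V < W → go left. Place as left child of W.
Insert U: U > T → go right; U < W → go left; U < V → go left. Place as left child of V.

Path to Q: T → L → O → Q
Path to C: T → L → G → C
The paths share a prefix ending at L, then split left and right.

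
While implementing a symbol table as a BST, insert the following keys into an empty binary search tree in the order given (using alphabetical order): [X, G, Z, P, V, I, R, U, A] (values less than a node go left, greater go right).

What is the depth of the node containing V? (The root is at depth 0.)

3

X: root
G: left child of X (depth 1)
Z: right child of X (depth 1)
P: right child of G (depth 2)
V: right child of P (depth 3)
I: left child of P (depth 3)
R: left child of V (depth 4)
U: right child of R (depth 5)
A: left child of G (depth 2)

Path to V: X → G → P → V, which is 3 edges.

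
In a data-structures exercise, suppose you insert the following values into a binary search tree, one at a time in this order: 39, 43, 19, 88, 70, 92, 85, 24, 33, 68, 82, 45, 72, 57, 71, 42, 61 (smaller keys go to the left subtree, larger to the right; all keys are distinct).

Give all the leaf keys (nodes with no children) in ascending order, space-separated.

Resulting structure (node: left, right):
  39: L=19, R=43
  43: L=42, R=88
  19: L=–, R=24
  88: L=70, R=92
  70: L=68, R=85
  92: L=–, R=–
  85: L=82, R=–
  24: L=–, R=33
  33: L=–, R=–
  68: L=45, R=–
  82: L=72, R=–
  45: L=–, R=57
  72: L=71, R=–
  57: L=–, R=61
  71: L=–, R=–
  42: L=–, R=–
  61: L=–, R=–

33 42 61 71 92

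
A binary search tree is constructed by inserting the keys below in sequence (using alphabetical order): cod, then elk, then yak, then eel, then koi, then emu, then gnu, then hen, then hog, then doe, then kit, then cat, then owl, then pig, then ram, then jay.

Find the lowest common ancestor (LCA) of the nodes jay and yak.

cod: root
elk: right child of cod (depth 1)
yak: right child of elk (depth 2)
eel: left child of elk (depth 2)
koi: left child of yak (depth 3)
emu: left child of koi (depth 4)
gnu: right child of emu (depth 5)
hen: right child of gnu (depth 6)
hog: right child of hen (depth 7)
doe: left child of eel (depth 3)
kit: right child of hog (depth 8)
cat: left child of cod (depth 1)
owl: right child of koi (depth 4)
pig: right child of owl (depth 5)
ram: right child of pig (depth 6)
jay: left child of kit (depth 9)

Path to jay: cod → elk → yak → koi → emu → gnu → hen → hog → kit → jay
Path to yak: cod → elk → yak
yak lies on both paths and is an ancestor of the other node.

yak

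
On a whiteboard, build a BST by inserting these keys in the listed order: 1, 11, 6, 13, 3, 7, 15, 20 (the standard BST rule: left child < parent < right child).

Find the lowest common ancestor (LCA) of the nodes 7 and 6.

6

1: root
11: right child of 1 (depth 1)
6: left child of 11 (depth 2)
13: right child of 11 (depth 2)
3: left child of 6 (depth 3)
7: right child of 6 (depth 3)
15: right child of 13 (depth 3)
20: right child of 15 (depth 4)

Path to 7: 1 → 11 → 6 → 7
Path to 6: 1 → 11 → 6
6 lies on both paths and is an ancestor of the other node.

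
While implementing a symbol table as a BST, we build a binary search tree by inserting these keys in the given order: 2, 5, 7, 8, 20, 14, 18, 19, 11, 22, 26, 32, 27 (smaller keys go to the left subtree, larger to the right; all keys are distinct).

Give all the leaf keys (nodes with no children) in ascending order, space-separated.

11 19 27

Insert 2: tree is empty, so 2 becomes the root.
Insert 5: 5 > 2 → go right. Place as right child of 2.
Insert 7: 7 > 2 → go right; 7 > 5 → go right. Place as right child of 5.
Insert 8: 8 > 2 → go right; 8 > 5 → go right; 8 > 7 → go right. Place as right child of 7.
Insert 20: 20 > 2 → go right; 20 > 5 → go right; 20 > 7 → go right; 20 > 8 → go right. Place as right child of 8.
Insert 14: 14 > 2 → go right; 14 > 5 → go right; 14 > 7 → go right; 14 > 8 → go right; 14 < 20 → go left. Place as left child of 20.
Insert 18: 18 > 2 → go right; 18 > 5 → go right; 18 > 7 → go right; 18 > 8 → go right; 18 < 20 → go left; 18 > 14 → go right. Place as right child of 14.
Insert 19: 19 > 2 → go right; 19 > 5 → go right; 19 > 7 → go right; 19 > 8 → go right; 19 < 20 → go left; 19 > 14 → go right; 19 > 18 → go right. Place as right child of 18.
Insert 11: 11 > 2 → go right; 11 > 5 → go right; 11 > 7 → go right; 11 > 8 → go right; 11 < 20 → go left; 11 < 14 → go left. Place as left child of 14.
Insert 22: 22 > 2 → go right; 22 > 5 → go right; 22 > 7 → go right; 22 > 8 → go right; 22 > 20 → go right. Place as right child of 20.
Insert 26: 26 > 2 → go right; 26 > 5 → go right; 26 > 7 → go right; 26 > 8 → go right; 26 > 20 → go right; 26 > 22 → go right. Place as right child of 22.
Insert 32: 32 > 2 → go right; 32 > 5 → go right; 32 > 7 → go right; 32 > 8 → go right; 32 > 20 → go right; 32 > 22 → go right; 32 > 26 → go right. Place as right child of 26.
Insert 27: 27 > 2 → go right; 27 > 5 → go right; 27 > 7 → go right; 27 > 8 → go right; 27 > 20 → go right; 27 > 22 → go right; 27 > 26 → go right; 27 < 32 → go left. Place as left child of 32.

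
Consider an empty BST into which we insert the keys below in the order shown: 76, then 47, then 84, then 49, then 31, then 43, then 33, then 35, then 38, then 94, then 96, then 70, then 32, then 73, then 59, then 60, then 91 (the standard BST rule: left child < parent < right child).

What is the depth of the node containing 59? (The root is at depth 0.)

Insert 76: tree is empty, so 76 becomes the root.
Insert 47: 47 < 76 → go left. Place as left child of 76.
Insert 84: 84 > 76 → go right. Place as right child of 76.
Insert 49: 49 < 76 → go left; 49 > 47 → go right. Place as right child of 47.
Insert 31: 31 < 76 → go left; 31 < 47 → go left. Place as left child of 47.
Insert 43: 43 < 76 → go left; 43 < 47 → go left; 43 > 31 → go right. Place as right child of 31.
Insert 33: 33 < 76 → go left; 33 < 47 → go left; 33 > 31 → go right; 33 < 43 → go left. Place as left child of 43.
Insert 35: 35 < 76 → go left; 35 < 47 → go left; 35 > 31 → go right; 35 < 43 → go left; 35 > 33 → go right. Place as right child of 33.
Insert 38: 38 < 76 → go left; 38 < 47 → go left; 38 > 31 → go right; 38 < 43 → go left; 38 > 33 → go right; 38 > 35 → go right. Place as right child of 35.
Insert 94: 94 > 76 → go right; 94 > 84 → go right. Place as right child of 84.
Insert 96: 96 > 76 → go right; 96 > 84 → go right; 96 > 94 → go right. Place as right child of 94.
Insert 70: 70 < 76 → go left; 70 > 47 → go right; 70 > 49 → go right. Place as right child of 49.
Insert 32: 32 < 76 → go left; 32 < 47 → go left; 32 > 31 → go right; 32 < 43 → go left; 32 < 33 → go left. Place as left child of 33.
Insert 73: 73 < 76 → go left; 73 > 47 → go right; 73 > 49 → go right; 73 > 70 → go right. Place as right child of 70.
Insert 59: 59 < 76 → go left; 59 > 47 → go right; 59 > 49 → go right; 59 < 70 → go left. Place as left child of 70.
Insert 60: 60 < 76 → go left; 60 > 47 → go right; 60 > 49 → go right; 60 < 70 → go left; 60 > 59 → go right. Place as right child of 59.
Insert 91: 91 > 76 → go right; 91 > 84 → go right; 91 < 94 → go left. Place as left child of 94.

Path to 59: 76 → 47 → 49 → 70 → 59, which is 4 edges.

4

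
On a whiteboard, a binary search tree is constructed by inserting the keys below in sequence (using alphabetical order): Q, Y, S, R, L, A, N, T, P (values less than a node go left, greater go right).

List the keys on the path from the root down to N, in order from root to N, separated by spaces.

Q L N

Q: root
Y: right child of Q (depth 1)
S: left child of Y (depth 2)
R: left child of S (depth 3)
L: left child of Q (depth 1)
A: left child of L (depth 2)
N: right child of L (depth 2)
T: right child of S (depth 3)
P: right child of N (depth 3)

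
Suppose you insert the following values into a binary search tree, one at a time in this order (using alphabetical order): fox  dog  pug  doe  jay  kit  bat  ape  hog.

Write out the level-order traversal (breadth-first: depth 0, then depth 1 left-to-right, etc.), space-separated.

Resulting structure (node: left, right):
  fox: L=dog, R=pug
  dog: L=doe, R=–
  pug: L=jay, R=–
  doe: L=bat, R=–
  jay: L=hog, R=kit
  kit: L=–, R=–
  bat: L=ape, R=–
  ape: L=–, R=–
  hog: L=–, R=–

fox dog pug doe jay bat hog kit ape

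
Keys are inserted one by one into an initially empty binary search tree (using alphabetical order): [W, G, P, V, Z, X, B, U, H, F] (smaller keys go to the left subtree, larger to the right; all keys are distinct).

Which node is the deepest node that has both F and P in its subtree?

Resulting structure (node: left, right):
  W: L=G, R=Z
  G: L=B, R=P
  P: L=H, R=V
  V: L=U, R=–
  Z: L=X, R=–
  X: L=–, R=–
  B: L=–, R=F
  U: L=–, R=–
  H: L=–, R=–
  F: L=–, R=–

Path to F: W → G → B → F
Path to P: W → G → P
The paths share a prefix ending at G, then split left and right.

G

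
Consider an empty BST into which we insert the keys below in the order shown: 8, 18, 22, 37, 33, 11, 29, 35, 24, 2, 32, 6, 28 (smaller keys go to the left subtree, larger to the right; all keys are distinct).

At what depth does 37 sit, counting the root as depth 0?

Insert 8: tree is empty, so 8 becomes the root.
Insert 18: 18 > 8 → go right. Place as right child of 8.
Insert 22: 22 > 8 → go right; 22 > 18 → go right. Place as right child of 18.
Insert 37: 37 > 8 → go right; 37 > 18 → go right; 37 > 22 → go right. Place as right child of 22.
Insert 33: 33 > 8 → go right; 33 > 18 → go right; 33 > 22 → go right; 33 < 37 → go left. Place as left child of 37.
Insert 11: 11 > 8 → go right; 11 < 18 → go left. Place as left child of 18.
Insert 29: 29 > 8 → go right; 29 > 18 → go right; 29 > 22 → go right; 29 < 37 → go left; 29 < 33 → go left. Place as left child of 33.
Insert 35: 35 > 8 → go right; 35 > 18 → go right; 35 > 22 → go right; 35 < 37 → go left; 35 > 33 → go right. Place as right child of 33.
Insert 24: 24 > 8 → go right; 24 > 18 → go right; 24 > 22 → go right; 24 < 37 → go left; 24 < 33 → go left; 24 < 29 → go left. Place as left child of 29.
Insert 2: 2 < 8 → go left. Place as left child of 8.
Insert 32: 32 > 8 → go right; 32 > 18 → go right; 32 > 22 → go right; 32 < 37 → go left; 32 < 33 → go left; 32 > 29 → go right. Place as right child of 29.
Insert 6: 6 < 8 → go left; 6 > 2 → go right. Place as right child of 2.
Insert 28: 28 > 8 → go right; 28 > 18 → go right; 28 > 22 → go right; 28 < 37 → go left; 28 < 33 → go left; 28 < 29 → go left; 28 > 24 → go right. Place as right child of 24.

Path to 37: 8 → 18 → 22 → 37, which is 3 edges.

3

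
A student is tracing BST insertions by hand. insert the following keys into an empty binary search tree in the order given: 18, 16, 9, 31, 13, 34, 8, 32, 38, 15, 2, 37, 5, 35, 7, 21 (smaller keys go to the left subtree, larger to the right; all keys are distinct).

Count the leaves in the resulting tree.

5

Insert 18: tree is empty, so 18 becomes the root.
Insert 16: 16 < 18 → go left. Place as left child of 18.
Insert 9: 9 < 18 → go left; 9 < 16 → go left. Place as left child of 16.
Insert 31: 31 > 18 → go right. Place as right child of 18.
Insert 13: 13 < 18 → go left; 13 < 16 → go left; 13 > 9 → go right. Place as right child of 9.
Insert 34: 34 > 18 → go right; 34 > 31 → go right. Place as right child of 31.
Insert 8: 8 < 18 → go left; 8 < 16 → go left; 8 < 9 → go left. Place as left child of 9.
Insert 32: 32 > 18 → go right; 32 > 31 → go right; 32 < 34 → go left. Place as left child of 34.
Insert 38: 38 > 18 → go right; 38 > 31 → go right; 38 > 34 → go right. Place as right child of 34.
Insert 15: 15 < 18 → go left; 15 < 16 → go left; 15 > 9 → go right; 15 > 13 → go right. Place as right child of 13.
Insert 2: 2 < 18 → go left; 2 < 16 → go left; 2 < 9 → go left; 2 < 8 → go left. Place as left child of 8.
Insert 37: 37 > 18 → go right; 37 > 31 → go right; 37 > 34 → go right; 37 < 38 → go left. Place as left child of 38.
Insert 5: 5 < 18 → go left; 5 < 16 → go left; 5 < 9 → go left; 5 < 8 → go left; 5 > 2 → go right. Place as right child of 2.
Insert 35: 35 > 18 → go right; 35 > 31 → go right; 35 > 34 → go right; 35 < 38 → go left; 35 < 37 → go left. Place as left child of 37.
Insert 7: 7 < 18 → go left; 7 < 16 → go left; 7 < 9 → go left; 7 < 8 → go left; 7 > 2 → go right; 7 > 5 → go right. Place as right child of 5.
Insert 21: 21 > 18 → go right; 21 < 31 → go left. Place as left child of 31.

Leaves: 7, 15, 21, 32, 35 — 5 in total.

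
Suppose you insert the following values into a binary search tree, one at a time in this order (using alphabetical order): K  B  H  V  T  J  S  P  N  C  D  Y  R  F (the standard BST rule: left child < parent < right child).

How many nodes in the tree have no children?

5

K: root
B: left child of K (depth 1)
H: right child of B (depth 2)
V: right child of K (depth 1)
T: left child of V (depth 2)
J: right child of H (depth 3)
S: left child of T (depth 3)
P: left child of S (depth 4)
N: left child of P (depth 5)
C: left child of H (depth 3)
D: right child of C (depth 4)
Y: right child of V (depth 2)
R: right child of P (depth 5)
F: right child of D (depth 5)

Leaves: F, J, N, R, Y — 5 in total.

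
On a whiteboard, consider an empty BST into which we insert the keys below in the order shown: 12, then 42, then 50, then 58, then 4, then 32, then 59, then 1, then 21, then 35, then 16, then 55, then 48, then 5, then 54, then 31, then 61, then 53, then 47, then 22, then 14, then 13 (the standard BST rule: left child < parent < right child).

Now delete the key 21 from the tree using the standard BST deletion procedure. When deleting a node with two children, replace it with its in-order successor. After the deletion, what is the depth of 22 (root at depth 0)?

3

Insert 12: tree is empty, so 12 becomes the root.
Insert 42: 42 > 12 → go right. Place as right child of 12.
Insert 50: 50 > 12 → go right; 50 > 42 → go right. Place as right child of 42.
Insert 58: 58 > 12 → go right; 58 > 42 → go right; 58 > 50 → go right. Place as right child of 50.
Insert 4: 4 < 12 → go left. Place as left child of 12.
Insert 32: 32 > 12 → go right; 32 < 42 → go left. Place as left child of 42.
Insert 59: 59 > 12 → go right; 59 > 42 → go right; 59 > 50 → go right; 59 > 58 → go right. Place as right child of 58.
Insert 1: 1 < 12 → go left; 1 < 4 → go left. Place as left child of 4.
Insert 21: 21 > 12 → go right; 21 < 42 → go left; 21 < 32 → go left. Place as left child of 32.
Insert 35: 35 > 12 → go right; 35 < 42 → go left; 35 > 32 → go right. Place as right child of 32.
Insert 16: 16 > 12 → go right; 16 < 42 → go left; 16 < 32 → go left; 16 < 21 → go left. Place as left child of 21.
Insert 55: 55 > 12 → go right; 55 > 42 → go right; 55 > 50 → go right; 55 < 58 → go left. Place as left child of 58.
Insert 48: 48 > 12 → go right; 48 > 42 → go right; 48 < 50 → go left. Place as left child of 50.
Insert 5: 5 < 12 → go left; 5 > 4 → go right. Place as right child of 4.
Insert 54: 54 > 12 → go right; 54 > 42 → go right; 54 > 50 → go right; 54 < 58 → go left; 54 < 55 → go left. Place as left child of 55.
Insert 31: 31 > 12 → go right; 31 < 42 → go left; 31 < 32 → go left; 31 > 21 → go right. Place as right child of 21.
Insert 61: 61 > 12 → go right; 61 > 42 → go right; 61 > 50 → go right; 61 > 58 → go right; 61 > 59 → go right. Place as right child of 59.
Insert 53: 53 > 12 → go right; 53 > 42 → go right; 53 > 50 → go right; 53 < 58 → go left; 53 < 55 → go left; 53 < 54 → go left. Place as left child of 54.
Insert 47: 47 > 12 → go right; 47 > 42 → go right; 47 < 50 → go left; 47 < 48 → go left. Place as left child of 48.
Insert 22: 22 > 12 → go right; 22 < 42 → go left; 22 < 32 → go left; 22 > 21 → go right; 22 < 31 → go left. Place as left child of 31.
Insert 14: 14 > 12 → go right; 14 < 42 → go left; 14 < 32 → go left; 14 < 21 → go left; 14 < 16 → go left. Place as left child of 16.
Insert 13: 13 > 12 → go right; 13 < 42 → go left; 13 < 32 → go left; 13 < 21 → go left; 13 < 16 → go left; 13 < 14 → go left. Place as left child of 14.

Delete 21 (two children — replace with in-order successor).
After deletion, path to 22: 12 → 42 → 32 → 22.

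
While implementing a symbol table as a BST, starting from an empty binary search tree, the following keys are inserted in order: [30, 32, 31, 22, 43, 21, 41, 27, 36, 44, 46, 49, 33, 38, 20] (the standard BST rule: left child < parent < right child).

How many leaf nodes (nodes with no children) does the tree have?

30: root
32: right child of 30 (depth 1)
31: left child of 32 (depth 2)
22: left child of 30 (depth 1)
43: right child of 32 (depth 2)
21: left child of 22 (depth 2)
41: left child of 43 (depth 3)
27: right child of 22 (depth 2)
36: left child of 41 (depth 4)
44: right child of 43 (depth 3)
46: right child of 44 (depth 4)
49: right child of 46 (depth 5)
33: left child of 36 (depth 5)
38: right child of 36 (depth 5)
20: left child of 21 (depth 3)

Leaves: 20, 27, 31, 33, 38, 49 — 6 in total.

6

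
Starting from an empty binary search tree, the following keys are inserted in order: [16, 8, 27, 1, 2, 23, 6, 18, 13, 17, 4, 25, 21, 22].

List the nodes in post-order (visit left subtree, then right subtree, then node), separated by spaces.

4 6 2 1 13 8 17 22 21 18 25 23 27 16

16: root
8: left child of 16 (depth 1)
27: right child of 16 (depth 1)
1: left child of 8 (depth 2)
2: right child of 1 (depth 3)
23: left child of 27 (depth 2)
6: right child of 2 (depth 4)
18: left child of 23 (depth 3)
13: right child of 8 (depth 2)
17: left child of 18 (depth 4)
4: left child of 6 (depth 5)
25: right child of 23 (depth 3)
21: right child of 18 (depth 4)
22: right child of 21 (depth 5)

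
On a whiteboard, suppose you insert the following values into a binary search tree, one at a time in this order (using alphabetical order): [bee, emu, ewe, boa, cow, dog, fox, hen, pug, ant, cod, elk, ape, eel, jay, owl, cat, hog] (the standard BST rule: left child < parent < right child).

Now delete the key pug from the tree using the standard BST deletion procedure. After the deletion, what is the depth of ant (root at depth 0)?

Insert bee: tree is empty, so bee becomes the root.
Insert emu: emu > bee → go right. Place as right child of bee.
Insert ewe: ewe > bee → go right; ewe > emu → go right. Place as right child of emu.
Insert boa: boa > bee → go right; boa < emu → go left. Place as left child of emu.
Insert cow: cow > bee → go right; cow < emu → go left; cow > boa → go right. Place as right child of boa.
Insert dog: dog > bee → go right; dog < emu → go left; dog > boa → go right; dog > cow → go right. Place as right child of cow.
Insert fox: fox > bee → go right; fox > emu → go right; fox > ewe → go right. Place as right child of ewe.
Insert hen: hen > bee → go right; hen > emu → go right; hen > ewe → go right; hen > fox → go right. Place as right child of fox.
Insert pug: pug > bee → go right; pug > emu → go right; pug > ewe → go right; pug > fox → go right; pug > hen → go right. Place as right child of hen.
Insert ant: ant < bee → go left. Place as left child of bee.
Insert cod: cod > bee → go right; cod < emu → go left; cod > boa → go right; cod < cow → go left. Place as left child of cow.
Insert elk: elk > bee → go right; elk < emu → go left; elk > boa → go right; elk > cow → go right; elk > dog → go right. Place as right child of dog.
Insert ape: ape < bee → go left; ape > ant → go right. Place as right child of ant.
Insert eel: eel > bee → go right; eel < emu → go left; eel > boa → go right; eel > cow → go right; eel > dog → go right; eel < elk → go left. Place as left child of elk.
Insert jay: jay > bee → go right; jay > emu → go right; jay > ewe → go right; jay > fox → go right; jay > hen → go right; jay < pug → go left. Place as left child of pug.
Insert owl: owl > bee → go right; owl > emu → go right; owl > ewe → go right; owl > fox → go right; owl > hen → go right; owl < pug → go left; owl > jay → go right. Place as right child of jay.
Insert cat: cat > bee → go right; cat < emu → go left; cat > boa → go right; cat < cow → go left; cat < cod → go left. Place as left child of cod.
Insert hog: hog > bee → go right; hog > emu → go right; hog > ewe → go right; hog > fox → go right; hog > hen → go right; hog < pug → go left; hog < jay → go left. Place as left child of jay.

Delete pug (at most one child — splice it out).
After deletion, path to ant: bee → ant.

1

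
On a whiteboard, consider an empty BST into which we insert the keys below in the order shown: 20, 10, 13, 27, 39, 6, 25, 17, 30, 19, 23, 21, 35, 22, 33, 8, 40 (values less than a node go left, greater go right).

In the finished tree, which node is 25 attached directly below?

27

Insert 20: tree is empty, so 20 becomes the root.
Insert 10: 10 < 20 → go left. Place as left child of 20.
Insert 13: 13 < 20 → go left; 13 > 10 → go right. Place as right child of 10.
Insert 27: 27 > 20 → go right. Place as right child of 20.
Insert 39: 39 > 20 → go right; 39 > 27 → go right. Place as right child of 27.
Insert 6: 6 < 20 → go left; 6 < 10 → go left. Place as left child of 10.
Insert 25: 25 > 20 → go right; 25 < 27 → go left. Place as left child of 27.
Insert 17: 17 < 20 → go left; 17 > 10 → go right; 17 > 13 → go right. Place as right child of 13.
Insert 30: 30 > 20 → go right; 30 > 27 → go right; 30 < 39 → go left. Place as left child of 39.
Insert 19: 19 < 20 → go left; 19 > 10 → go right; 19 > 13 → go right; 19 > 17 → go right. Place as right child of 17.
Insert 23: 23 > 20 → go right; 23 < 27 → go left; 23 < 25 → go left. Place as left child of 25.
Insert 21: 21 > 20 → go right; 21 < 27 → go left; 21 < 25 → go left; 21 < 23 → go left. Place as left child of 23.
Insert 35: 35 > 20 → go right; 35 > 27 → go right; 35 < 39 → go left; 35 > 30 → go right. Place as right child of 30.
Insert 22: 22 > 20 → go right; 22 < 27 → go left; 22 < 25 → go left; 22 < 23 → go left; 22 > 21 → go right. Place as right child of 21.
Insert 33: 33 > 20 → go right; 33 > 27 → go right; 33 < 39 → go left; 33 > 30 → go right; 33 < 35 → go left. Place as left child of 35.
Insert 8: 8 < 20 → go left; 8 < 10 → go left; 8 > 6 → go right. Place as right child of 6.
Insert 40: 40 > 20 → go right; 40 > 27 → go right; 40 > 39 → go right. Place as right child of 39.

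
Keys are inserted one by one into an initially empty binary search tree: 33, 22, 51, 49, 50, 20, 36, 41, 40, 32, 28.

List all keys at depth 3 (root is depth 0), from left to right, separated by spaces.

28 36 50

33: root
22: left child of 33 (depth 1)
51: right child of 33 (depth 1)
49: left child of 51 (depth 2)
50: right child of 49 (depth 3)
20: left child of 22 (depth 2)
36: left child of 49 (depth 3)
41: right child of 36 (depth 4)
40: left child of 41 (depth 5)
32: right child of 22 (depth 2)
28: left child of 32 (depth 3)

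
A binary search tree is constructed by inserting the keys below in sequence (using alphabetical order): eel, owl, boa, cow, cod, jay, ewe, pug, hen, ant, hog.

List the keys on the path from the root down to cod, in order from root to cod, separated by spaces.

Resulting structure (node: left, right):
  eel: L=boa, R=owl
  owl: L=jay, R=pug
  boa: L=ant, R=cow
  cow: L=cod, R=–
  cod: L=–, R=–
  jay: L=ewe, R=–
  ewe: L=–, R=hen
  pug: L=–, R=–
  hen: L=–, R=hog
  ant: L=–, R=–
  hog: L=–, R=–

eel boa cow cod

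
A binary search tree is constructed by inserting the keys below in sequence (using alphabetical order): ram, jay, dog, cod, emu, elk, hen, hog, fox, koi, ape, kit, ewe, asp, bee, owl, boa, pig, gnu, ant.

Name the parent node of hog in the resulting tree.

hen

ram: root
jay: left child of ram (depth 1)
dog: left child of jay (depth 2)
cod: left child of dog (depth 3)
emu: right child of dog (depth 3)
elk: left child of emu (depth 4)
hen: right child of emu (depth 4)
hog: right child of hen (depth 5)
fox: left child of hen (depth 5)
koi: right child of jay (depth 2)
ape: left child of cod (depth 4)
kit: left child of koi (depth 3)
ewe: left child of fox (depth 6)
asp: right child of ape (depth 5)
bee: right child of asp (depth 6)
owl: right child of koi (depth 3)
boa: right child of bee (depth 7)
pig: right child of owl (depth 4)
gnu: right child of fox (depth 6)
ant: left child of ape (depth 5)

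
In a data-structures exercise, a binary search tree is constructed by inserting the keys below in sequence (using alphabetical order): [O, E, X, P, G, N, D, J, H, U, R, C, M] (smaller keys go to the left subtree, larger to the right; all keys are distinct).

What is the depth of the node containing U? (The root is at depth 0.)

3

Insert O: tree is empty, so O becomes the root.
Insert E: E < O → go left. Place as left child of O.
Insert X: X > O → go right. Place as right child of O.
Insert P: P > O → go right; P < X → go left. Place as left child of X.
Insert G: G < O → go left; G > E → go right. Place as right child of E.
Insert N: N < O → go left; N > E → go right; N > G → go right. Place as right child of G.
Insert D: D < O → go left; D < E → go left. Place as left child of E.
Insert J: J < O → go left; J > E → go right; J > G → go right; J < N → go left. Place as left child of N.
Insert H: H < O → go left; H > E → go right; H > G → go right; H < N → go left; H < J → go left. Place as left child of J.
Insert U: U > O → go right; U < X → go left; U > P → go right. Place as right child of P.
Insert R: R > O → go right; R < X → go left; R > P → go right; R < U → go left. Place as left child of U.
Insert C: C < O → go left; C < E → go left; C < D → go left. Place as left child of D.
Insert M: M < O → go left; M > E → go right; M > G → go right; M < N → go left; M > J → go right. Place as right child of J.

Path to U: O → X → P → U, which is 3 edges.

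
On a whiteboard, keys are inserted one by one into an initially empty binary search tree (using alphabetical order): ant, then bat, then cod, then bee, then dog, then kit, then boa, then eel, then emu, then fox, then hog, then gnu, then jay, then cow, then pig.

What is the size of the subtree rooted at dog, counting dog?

ant: root
bat: right child of ant (depth 1)
cod: right child of bat (depth 2)
bee: left child of cod (depth 3)
dog: right child of cod (depth 3)
kit: right child of dog (depth 4)
boa: right child of bee (depth 4)
eel: left child of kit (depth 5)
emu: right child of eel (depth 6)
fox: right child of emu (depth 7)
hog: right child of fox (depth 8)
gnu: left child of hog (depth 9)
jay: right child of hog (depth 9)
cow: left child of dog (depth 4)
pig: right child of kit (depth 5)

Subtree rooted at dog contains: dog, cow, kit, eel, emu, fox, hog, gnu, jay, pig — 10 nodes.

10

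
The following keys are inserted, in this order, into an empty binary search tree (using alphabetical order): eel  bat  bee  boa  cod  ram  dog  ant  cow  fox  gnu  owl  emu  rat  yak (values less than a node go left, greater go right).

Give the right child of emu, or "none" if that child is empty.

none

Insert eel: tree is empty, so eel becomes the root.
Insert bat: bat < eel → go left. Place as left child of eel.
Insert bee: bee < eel → go left; bee > bat → go right. Place as right child of bat.
Insert boa: boa < eel → go left; boa > bat → go right; boa > bee → go right. Place as right child of bee.
Insert cod: cod < eel → go left; cod > bat → go right; cod > bee → go right; cod > boa → go right. Place as right child of boa.
Insert ram: ram > eel → go right. Place as right child of eel.
Insert dog: dog < eel → go left; dog > bat → go right; dog > bee → go right; dog > boa → go right; dog > cod → go right. Place as right child of cod.
Insert ant: ant < eel → go left; ant < bat → go left. Place as left child of bat.
Insert cow: cow < eel → go left; cow > bat → go right; cow > bee → go right; cow > boa → go right; cow > cod → go right; cow < dog → go left. Place as left child of dog.
Insert fox: fox > eel → go right; fox < ram → go left. Place as left child of ram.
Insert gnu: gnu > eel → go right; gnu < ram → go left; gnu > fox → go right. Place as right child of fox.
Insert owl: owl > eel → go right; owl < ram → go left; owl > fox → go right; owl > gnu → go right. Place as right child of gnu.
Insert emu: emu > eel → go right; emu < ram → go left; emu < fox → go left. Place as left child of fox.
Insert rat: rat > eel → go right; rat > ram → go right. Place as right child of ram.
Insert yak: yak > eel → go right; yak > ram → go right; yak > rat → go right. Place as right child of rat.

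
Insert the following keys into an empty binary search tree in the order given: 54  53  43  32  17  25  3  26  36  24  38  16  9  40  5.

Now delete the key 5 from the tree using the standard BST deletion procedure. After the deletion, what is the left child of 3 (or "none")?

Resulting structure (node: left, right):
  54: L=53, R=–
  53: L=43, R=–
  43: L=32, R=–
  32: L=17, R=36
  17: L=3, R=25
  25: L=24, R=26
  3: L=–, R=16
  26: L=–, R=–
  36: L=–, R=38
  24: L=–, R=–
  38: L=–, R=40
  16: L=9, R=–
  9: L=5, R=–
  40: L=–, R=–
  5: L=–, R=–

Delete 5 (at most one child — splice it out).
After deletion, 3's left child: none.

none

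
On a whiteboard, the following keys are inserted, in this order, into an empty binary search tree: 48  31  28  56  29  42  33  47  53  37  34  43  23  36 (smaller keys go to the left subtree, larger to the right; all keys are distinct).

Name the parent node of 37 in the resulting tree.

33

48: root
31: left child of 48 (depth 1)
28: left child of 31 (depth 2)
56: right child of 48 (depth 1)
29: right child of 28 (depth 3)
42: right child of 31 (depth 2)
33: left child of 42 (depth 3)
47: right child of 42 (depth 3)
53: left child of 56 (depth 2)
37: right child of 33 (depth 4)
34: left child of 37 (depth 5)
43: left child of 47 (depth 4)
23: left child of 28 (depth 3)
36: right child of 34 (depth 6)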